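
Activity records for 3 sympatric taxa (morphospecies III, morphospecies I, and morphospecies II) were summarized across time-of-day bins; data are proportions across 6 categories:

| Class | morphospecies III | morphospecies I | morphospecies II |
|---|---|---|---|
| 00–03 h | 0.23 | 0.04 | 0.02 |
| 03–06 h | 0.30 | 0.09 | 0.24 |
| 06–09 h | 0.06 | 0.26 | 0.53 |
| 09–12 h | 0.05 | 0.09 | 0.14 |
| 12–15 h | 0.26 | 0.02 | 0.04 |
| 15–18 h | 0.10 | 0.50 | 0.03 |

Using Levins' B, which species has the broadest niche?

morphospecies III

Σp_IIIᵢ² = 0.23² + 0.30² + 0.06² + 0.05² + 0.26² + 0.10² = 0.0529 + 0.0900 + 0.0036 + 0.0025 + 0.0676 + 0.0100 = 0.2266
B_III = 1 / 0.2266 = 4.4131
Σp_Iᵢ² = 0.04² + 0.09² + 0.26² + 0.09² + 0.02² + 0.50² = 0.0016 + 0.0081 + 0.0676 + 0.0081 + 0.0004 + 0.2500 = 0.3358
B_I = 1 / 0.3358 = 2.9780
Σp_IIᵢ² = 0.02² + 0.24² + 0.53² + 0.14² + 0.04² + 0.03² = 0.0004 + 0.0576 + 0.2809 + 0.0196 + 0.0016 + 0.0009 = 0.3610
B_II = 1 / 0.3610 = 2.7701
Highest B → broadest niche (most generalist): morphospecies III (B = 4.41).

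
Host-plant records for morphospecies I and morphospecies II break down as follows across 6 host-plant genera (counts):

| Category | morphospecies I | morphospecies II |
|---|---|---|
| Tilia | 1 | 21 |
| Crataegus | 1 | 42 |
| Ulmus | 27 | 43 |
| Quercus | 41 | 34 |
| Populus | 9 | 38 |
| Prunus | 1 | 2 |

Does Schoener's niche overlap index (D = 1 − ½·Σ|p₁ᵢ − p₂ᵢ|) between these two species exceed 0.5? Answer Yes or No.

Proportions for morphospecies I (n=80): 1/80=0.0125, 1/80=0.0125, 27/80=0.3375, 41/80=0.5125, 9/80=0.1125, 1/80=0.0125
Proportions for morphospecies II (n=180): 21/180=0.1167, 42/180=0.2333, 43/180=0.2389, 34/180=0.1889, 38/180=0.2111, 2/180=0.0111
Σ|p₁ᵢ − p₂ᵢ| = 0.1042 + 0.2208 + 0.0986 + 0.3236 + 0.0986 + 0.0014 = 0.8472
D = 1 − ½ × 0.8472 = 1 − 0.42360 = 0.57640
D = 0.57640 > 0.5 → Yes.

Yes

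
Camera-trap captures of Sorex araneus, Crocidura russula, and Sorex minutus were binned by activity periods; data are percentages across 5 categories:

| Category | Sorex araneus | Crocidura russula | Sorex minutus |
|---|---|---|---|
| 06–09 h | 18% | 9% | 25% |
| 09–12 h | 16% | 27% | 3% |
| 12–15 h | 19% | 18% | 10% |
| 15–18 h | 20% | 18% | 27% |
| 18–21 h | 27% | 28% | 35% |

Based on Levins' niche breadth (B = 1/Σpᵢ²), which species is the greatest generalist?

Convert percentages to proportions (divide by 100).
Σp_aranᵢ² = 0.18² + 0.16² + 0.19² + 0.20² + 0.27² = 0.0324 + 0.0256 + 0.0361 + 0.0400 + 0.0729 = 0.2070
B_aran = 1 / 0.2070 = 4.8309
Σp_russᵢ² = 0.09² + 0.27² + 0.18² + 0.18² + 0.28² = 0.0081 + 0.0729 + 0.0324 + 0.0324 + 0.0784 = 0.2242
B_russ = 1 / 0.2242 = 4.4603
Σp_minuᵢ² = 0.25² + 0.03² + 0.10² + 0.27² + 0.35² = 0.0625 + 0.0009 + 0.0100 + 0.0729 + 0.1225 = 0.2688
B_minu = 1 / 0.2688 = 3.7202
Highest B → broadest niche (most generalist): Sorex araneus (B = 4.83).

Sorex araneus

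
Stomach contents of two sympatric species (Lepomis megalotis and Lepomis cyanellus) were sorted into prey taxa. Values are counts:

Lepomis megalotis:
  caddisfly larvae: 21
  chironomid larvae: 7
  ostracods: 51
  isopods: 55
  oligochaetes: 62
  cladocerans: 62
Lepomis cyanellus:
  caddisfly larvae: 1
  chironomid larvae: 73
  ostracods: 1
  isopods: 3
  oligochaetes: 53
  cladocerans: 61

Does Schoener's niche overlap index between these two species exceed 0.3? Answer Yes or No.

Yes

Proportions for Lepomis megalotis (n=258): 21/258=0.0814, 7/258=0.0271, 51/258=0.1977, 55/258=0.2132, 62/258=0.2403, 62/258=0.2403
Proportions for Lepomis cyanellus (n=192): 1/192=0.0052, 73/192=0.3802, 1/192=0.0052, 3/192=0.0156, 53/192=0.2760, 61/192=0.3177
Σ|p₁ᵢ − p₂ᵢ| = 0.0762 + 0.3531 + 0.1925 + 0.1976 + 0.0357 + 0.0774 = 0.9325
D = 1 − ½ × 0.9325 = 1 − 0.46625 = 0.53375
D = 0.53375 > 0.3 → Yes.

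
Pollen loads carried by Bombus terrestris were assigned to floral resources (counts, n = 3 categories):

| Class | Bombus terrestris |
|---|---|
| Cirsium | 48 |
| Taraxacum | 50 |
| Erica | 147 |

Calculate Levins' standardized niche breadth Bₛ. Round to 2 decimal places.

Proportions for Bombus terrestris (n=245): 48/245=0.1959, 50/245=0.2041, 147/245=0.6000
Σpᵢ² = 0.1959² + 0.2041² + 0.6000² = 0.038377 + 0.041657 + 0.360000 = 0.440034
B = 1 / 0.440034 = 2.2726
Bₛ = (B − 1)/(n − 1) = (2.2726 − 1)/(3 − 1) = 1.2726/2 = 0.6363

0.64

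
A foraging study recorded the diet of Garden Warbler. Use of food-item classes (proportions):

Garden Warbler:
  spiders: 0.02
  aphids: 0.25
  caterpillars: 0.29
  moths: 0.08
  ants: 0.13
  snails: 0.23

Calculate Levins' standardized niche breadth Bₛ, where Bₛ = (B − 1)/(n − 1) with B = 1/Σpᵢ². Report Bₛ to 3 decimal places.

0.696

Σpᵢ² = 0.02² + 0.25² + 0.29² + 0.08² + 0.13² + 0.23² = 0.0004 + 0.0625 + 0.0841 + 0.0064 + 0.0169 + 0.0529 = 0.2232
B = 1 / 0.2232 = 4.48029
Bₛ = (B − 1)/(n − 1) = (4.48029 − 1)/(6 − 1) = 3.48029/5 = 0.69606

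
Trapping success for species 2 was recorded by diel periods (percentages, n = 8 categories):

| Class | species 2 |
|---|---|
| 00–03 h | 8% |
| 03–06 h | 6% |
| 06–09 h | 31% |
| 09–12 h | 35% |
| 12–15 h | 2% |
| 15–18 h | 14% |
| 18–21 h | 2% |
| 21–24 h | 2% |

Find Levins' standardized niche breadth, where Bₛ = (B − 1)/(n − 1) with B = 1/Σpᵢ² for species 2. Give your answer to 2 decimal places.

0.43

Convert percentages to proportions (divide by 100).
Σpᵢ² = 0.08² + 0.06² + 0.31² + 0.35² + 0.02² + 0.14² + 0.02² + 0.02² = 0.0064 + 0.0036 + 0.0961 + 0.1225 + 0.0004 + 0.0196 + 0.0004 + 0.0004 = 0.2494
B = 1 / 0.2494 = 4.0096
Bₛ = (B − 1)/(n − 1) = (4.0096 − 1)/(8 − 1) = 3.0096/7 = 0.4299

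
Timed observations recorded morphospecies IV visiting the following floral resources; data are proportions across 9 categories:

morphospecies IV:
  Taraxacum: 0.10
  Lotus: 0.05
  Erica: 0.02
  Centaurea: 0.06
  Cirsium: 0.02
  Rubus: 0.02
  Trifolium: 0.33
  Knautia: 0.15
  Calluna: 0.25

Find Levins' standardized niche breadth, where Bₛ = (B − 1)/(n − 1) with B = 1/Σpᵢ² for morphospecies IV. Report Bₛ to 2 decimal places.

Σpᵢ² = 0.10² + 0.05² + 0.02² + 0.06² + 0.02² + 0.02² + 0.33² + 0.15² + 0.25² = 0.0100 + 0.0025 + 0.0004 + 0.0036 + 0.0004 + 0.0004 + 0.1089 + 0.0225 + 0.0625 = 0.2112
B = 1 / 0.2112 = 4.7348
Bₛ = (B − 1)/(n − 1) = (4.7348 − 1)/(9 − 1) = 3.7348/8 = 0.4669

0.47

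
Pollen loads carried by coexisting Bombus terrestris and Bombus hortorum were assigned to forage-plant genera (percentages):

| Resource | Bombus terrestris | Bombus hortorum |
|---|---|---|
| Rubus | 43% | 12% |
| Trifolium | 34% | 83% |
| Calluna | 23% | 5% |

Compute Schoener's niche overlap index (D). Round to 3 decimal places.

0.510

Convert percentages to proportions (divide by 100).
Σ|p₁ᵢ − p₂ᵢ| = 0.31 + 0.49 + 0.18 = 0.98
D = 1 − ½ × 0.98 = 1 − 0.490 = 0.51000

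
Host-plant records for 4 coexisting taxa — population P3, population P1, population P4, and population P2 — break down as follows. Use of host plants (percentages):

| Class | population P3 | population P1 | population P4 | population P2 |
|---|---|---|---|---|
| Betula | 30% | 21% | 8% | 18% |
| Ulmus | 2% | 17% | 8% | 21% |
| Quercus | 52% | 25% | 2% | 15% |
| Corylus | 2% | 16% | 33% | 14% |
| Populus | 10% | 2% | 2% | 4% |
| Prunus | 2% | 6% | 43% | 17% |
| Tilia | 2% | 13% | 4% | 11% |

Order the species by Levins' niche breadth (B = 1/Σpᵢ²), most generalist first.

Convert percentages to proportions (divide by 100).
Σp_P3ᵢ² = 0.30² + 0.02² + 0.52² + 0.02² + 0.10² + 0.02² + 0.02² = 0.0900 + 0.0004 + 0.2704 + 0.0004 + 0.0100 + 0.0004 + 0.0004 = 0.3720
B_P3 = 1 / 0.3720 = 2.6882
Σp_P1ᵢ² = 0.21² + 0.17² + 0.25² + 0.16² + 0.02² + 0.06² + 0.13² = 0.0441 + 0.0289 + 0.0625 + 0.0256 + 0.0004 + 0.0036 + 0.0169 = 0.1820
B_P1 = 1 / 0.1820 = 5.4945
Σp_P4ᵢ² = 0.08² + 0.08² + 0.02² + 0.33² + 0.02² + 0.43² + 0.04² = 0.0064 + 0.0064 + 0.0004 + 0.1089 + 0.0004 + 0.1849 + 0.0016 = 0.3090
B_P4 = 1 / 0.3090 = 3.2362
Σp_P2ᵢ² = 0.18² + 0.21² + 0.15² + 0.14² + 0.04² + 0.17² + 0.11² = 0.0324 + 0.0441 + 0.0225 + 0.0196 + 0.0016 + 0.0289 + 0.0121 = 0.1612
B_P2 = 1 / 0.1612 = 6.2035
Ranking by B (broadest → narrowest): population P2 (6.20) > population P1 (5.49) > population P4 (3.24) > population P3 (2.69)

population P2 > population P1 > population P4 > population P3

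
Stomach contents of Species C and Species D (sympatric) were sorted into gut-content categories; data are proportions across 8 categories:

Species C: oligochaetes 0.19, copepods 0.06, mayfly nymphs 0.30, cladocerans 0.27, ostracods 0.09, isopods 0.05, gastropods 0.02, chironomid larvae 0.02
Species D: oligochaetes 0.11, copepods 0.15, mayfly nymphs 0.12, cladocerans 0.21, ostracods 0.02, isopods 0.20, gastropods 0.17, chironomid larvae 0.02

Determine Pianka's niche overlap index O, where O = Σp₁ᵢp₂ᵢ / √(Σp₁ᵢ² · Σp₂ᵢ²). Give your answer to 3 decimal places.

0.740

Σ p₁ᵢp₂ᵢ = 0.0209 + 0.0090 + 0.0360 + 0.0567 + 0.0018 + 0.0100 + 0.0034 + 0.0004 = 0.1382
Σp_1ᵢ² = 0.19² + 0.06² + 0.30² + 0.27² + 0.09² + 0.05² + 0.02² + 0.02² = 0.0361 + 0.0036 + 0.0900 + 0.0729 + 0.0081 + 0.0025 + 0.0004 + 0.0004 = 0.2140
Σp_2ᵢ² = 0.11² + 0.15² + 0.12² + 0.21² + 0.02² + 0.20² + 0.17² + 0.02² = 0.0121 + 0.0225 + 0.0144 + 0.0441 + 0.0004 + 0.0400 + 0.0289 + 0.0004 = 0.1628
O = 0.1382 / √(0.2140 × 0.1628) = 0.1382 / 0.186653 = 0.74041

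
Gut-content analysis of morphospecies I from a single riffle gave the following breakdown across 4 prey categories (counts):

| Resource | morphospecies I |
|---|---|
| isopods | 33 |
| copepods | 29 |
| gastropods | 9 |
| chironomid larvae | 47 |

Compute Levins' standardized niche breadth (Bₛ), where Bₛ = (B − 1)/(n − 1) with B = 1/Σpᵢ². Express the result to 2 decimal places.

0.77

Proportions for morphospecies I (n=118): 33/118=0.2797, 29/118=0.2458, 9/118=0.0763, 47/118=0.3983
Σpᵢ² = 0.2797² + 0.2458² + 0.0763² + 0.3983² = 0.078232 + 0.060418 + 0.005822 + 0.158643 = 0.303115
B = 1 / 0.303115 = 3.2991
Bₛ = (B − 1)/(n − 1) = (3.2991 − 1)/(4 − 1) = 2.2991/3 = 0.7664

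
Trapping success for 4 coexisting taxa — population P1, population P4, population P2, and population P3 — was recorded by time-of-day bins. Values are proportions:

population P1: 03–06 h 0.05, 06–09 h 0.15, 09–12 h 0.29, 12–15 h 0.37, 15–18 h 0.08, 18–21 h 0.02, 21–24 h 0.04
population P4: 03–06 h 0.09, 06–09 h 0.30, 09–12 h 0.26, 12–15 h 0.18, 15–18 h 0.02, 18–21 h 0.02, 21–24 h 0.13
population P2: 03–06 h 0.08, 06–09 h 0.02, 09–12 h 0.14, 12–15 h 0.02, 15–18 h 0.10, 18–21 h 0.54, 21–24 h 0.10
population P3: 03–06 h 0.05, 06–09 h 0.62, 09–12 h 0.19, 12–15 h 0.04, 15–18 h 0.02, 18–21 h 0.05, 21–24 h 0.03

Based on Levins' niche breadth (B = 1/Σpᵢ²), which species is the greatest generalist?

population P4

Σp_P1ᵢ² = 0.05² + 0.15² + 0.29² + 0.37² + 0.08² + 0.02² + 0.04² = 0.0025 + 0.0225 + 0.0841 + 0.1369 + 0.0064 + 0.0004 + 0.0016 = 0.2544
B_P1 = 1 / 0.2544 = 3.9308
Σp_P4ᵢ² = 0.09² + 0.30² + 0.26² + 0.18² + 0.02² + 0.02² + 0.13² = 0.0081 + 0.0900 + 0.0676 + 0.0324 + 0.0004 + 0.0004 + 0.0169 = 0.2158
B_P4 = 1 / 0.2158 = 4.6339
Σp_P2ᵢ² = 0.08² + 0.02² + 0.14² + 0.02² + 0.10² + 0.54² + 0.10² = 0.0064 + 0.0004 + 0.0196 + 0.0004 + 0.0100 + 0.2916 + 0.0100 = 0.3384
B_P2 = 1 / 0.3384 = 2.9551
Σp_P3ᵢ² = 0.05² + 0.62² + 0.19² + 0.04² + 0.02² + 0.05² + 0.03² = 0.0025 + 0.3844 + 0.0361 + 0.0016 + 0.0004 + 0.0025 + 0.0009 = 0.4284
B_P3 = 1 / 0.4284 = 2.3343
Highest B → broadest niche (most generalist): population P4 (B = 4.63).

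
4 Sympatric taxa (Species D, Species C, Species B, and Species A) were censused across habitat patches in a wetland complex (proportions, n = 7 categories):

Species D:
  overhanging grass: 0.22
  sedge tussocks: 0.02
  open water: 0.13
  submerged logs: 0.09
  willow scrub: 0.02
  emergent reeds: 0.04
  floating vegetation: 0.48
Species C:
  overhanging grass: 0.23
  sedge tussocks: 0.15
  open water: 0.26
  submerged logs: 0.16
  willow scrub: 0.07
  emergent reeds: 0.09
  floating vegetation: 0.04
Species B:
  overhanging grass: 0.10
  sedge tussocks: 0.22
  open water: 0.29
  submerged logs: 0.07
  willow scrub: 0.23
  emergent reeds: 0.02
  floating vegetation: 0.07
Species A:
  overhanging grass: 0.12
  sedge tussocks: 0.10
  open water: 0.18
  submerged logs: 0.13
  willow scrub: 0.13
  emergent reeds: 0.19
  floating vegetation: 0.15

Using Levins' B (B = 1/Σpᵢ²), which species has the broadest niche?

Species A

Σp_Dᵢ² = 0.22² + 0.02² + 0.13² + 0.09² + 0.02² + 0.04² + 0.48² = 0.0484 + 0.0004 + 0.0169 + 0.0081 + 0.0004 + 0.0016 + 0.2304 = 0.3062
B_D = 1 / 0.3062 = 3.2658
Σp_Cᵢ² = 0.23² + 0.15² + 0.26² + 0.16² + 0.07² + 0.09² + 0.04² = 0.0529 + 0.0225 + 0.0676 + 0.0256 + 0.0049 + 0.0081 + 0.0016 = 0.1832
B_C = 1 / 0.1832 = 5.4585
Σp_Bᵢ² = 0.10² + 0.22² + 0.29² + 0.07² + 0.23² + 0.02² + 0.07² = 0.0100 + 0.0484 + 0.0841 + 0.0049 + 0.0529 + 0.0004 + 0.0049 = 0.2056
B_B = 1 / 0.2056 = 4.8638
Σp_Aᵢ² = 0.12² + 0.10² + 0.18² + 0.13² + 0.13² + 0.19² + 0.15² = 0.0144 + 0.0100 + 0.0324 + 0.0169 + 0.0169 + 0.0361 + 0.0225 = 0.1492
B_A = 1 / 0.1492 = 6.7024
Highest B → broadest niche (most generalist): Species A (B = 6.70).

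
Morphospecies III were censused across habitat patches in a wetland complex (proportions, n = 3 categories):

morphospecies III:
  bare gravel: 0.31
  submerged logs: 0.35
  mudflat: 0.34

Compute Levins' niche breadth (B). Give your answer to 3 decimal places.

Σpᵢ² = 0.31² + 0.35² + 0.34² = 0.0961 + 0.1225 + 0.1156 = 0.3342
B = 1 / 0.3342 = 2.99222

2.992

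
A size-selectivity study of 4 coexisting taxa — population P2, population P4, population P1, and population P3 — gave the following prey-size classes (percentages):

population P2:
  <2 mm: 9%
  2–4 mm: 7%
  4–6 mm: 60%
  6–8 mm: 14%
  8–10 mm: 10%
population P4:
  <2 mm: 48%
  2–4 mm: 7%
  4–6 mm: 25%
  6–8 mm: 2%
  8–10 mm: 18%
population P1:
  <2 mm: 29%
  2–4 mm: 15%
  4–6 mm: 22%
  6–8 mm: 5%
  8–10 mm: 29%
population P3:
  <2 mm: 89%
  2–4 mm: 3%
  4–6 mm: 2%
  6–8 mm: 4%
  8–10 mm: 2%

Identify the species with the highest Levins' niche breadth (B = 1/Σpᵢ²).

population P1

Convert percentages to proportions (divide by 100).
Σp_P2ᵢ² = 0.09² + 0.07² + 0.60² + 0.14² + 0.10² = 0.0081 + 0.0049 + 0.3600 + 0.0196 + 0.0100 = 0.4026
B_P2 = 1 / 0.4026 = 2.4839
Σp_P4ᵢ² = 0.48² + 0.07² + 0.25² + 0.02² + 0.18² = 0.2304 + 0.0049 + 0.0625 + 0.0004 + 0.0324 = 0.3306
B_P4 = 1 / 0.3306 = 3.0248
Σp_P1ᵢ² = 0.29² + 0.15² + 0.22² + 0.05² + 0.29² = 0.0841 + 0.0225 + 0.0484 + 0.0025 + 0.0841 = 0.2416
B_P1 = 1 / 0.2416 = 4.1391
Σp_P3ᵢ² = 0.89² + 0.03² + 0.02² + 0.04² + 0.02² = 0.7921 + 0.0009 + 0.0004 + 0.0016 + 0.0004 = 0.7954
B_P3 = 1 / 0.7954 = 1.2572
Highest B → broadest niche (most generalist): population P1 (B = 4.14).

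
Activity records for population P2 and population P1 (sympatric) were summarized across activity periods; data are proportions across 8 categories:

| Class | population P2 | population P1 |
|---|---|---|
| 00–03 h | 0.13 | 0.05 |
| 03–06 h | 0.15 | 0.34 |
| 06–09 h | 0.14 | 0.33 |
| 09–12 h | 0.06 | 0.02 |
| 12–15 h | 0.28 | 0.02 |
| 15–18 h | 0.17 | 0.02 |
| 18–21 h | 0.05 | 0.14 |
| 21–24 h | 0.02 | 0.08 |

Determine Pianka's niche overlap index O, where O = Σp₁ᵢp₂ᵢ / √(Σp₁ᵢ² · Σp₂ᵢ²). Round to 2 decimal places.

Σ p₁ᵢp₂ᵢ = 0.0065 + 0.0510 + 0.0462 + 0.0012 + 0.0056 + 0.0034 + 0.0070 + 0.0016 = 0.1225
Σp_1ᵢ² = 0.13² + 0.15² + 0.14² + 0.06² + 0.28² + 0.17² + 0.05² + 0.02² = 0.0169 + 0.0225 + 0.0196 + 0.0036 + 0.0784 + 0.0289 + 0.0025 + 0.0004 = 0.1728
Σp_2ᵢ² = 0.05² + 0.34² + 0.33² + 0.02² + 0.02² + 0.02² + 0.14² + 0.08² = 0.0025 + 0.1156 + 0.1089 + 0.0004 + 0.0004 + 0.0004 + 0.0196 + 0.0064 = 0.2542
O = 0.1225 / √(0.1728 × 0.2542) = 0.1225 / 0.20958 = 0.5845

0.58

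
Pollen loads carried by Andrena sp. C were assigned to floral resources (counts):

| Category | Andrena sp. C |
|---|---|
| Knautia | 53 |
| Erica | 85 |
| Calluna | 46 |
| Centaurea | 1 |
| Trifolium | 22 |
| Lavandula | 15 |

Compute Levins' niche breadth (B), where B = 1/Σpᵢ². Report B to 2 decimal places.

3.83

Proportions for Andrena sp. C (n=222): 53/222=0.2387, 85/222=0.3829, 46/222=0.2072, 1/222=0.0045, 22/222=0.0991, 15/222=0.0676
Σpᵢ² = 0.2387² + 0.3829² + 0.2072² + 0.0045² + 0.0991² + 0.0676² = 0.056978 + 0.146612 + 0.042932 + 0.000020 + 0.009821 + 0.004570 = 0.260933
B = 1 / 0.260933 = 3.8324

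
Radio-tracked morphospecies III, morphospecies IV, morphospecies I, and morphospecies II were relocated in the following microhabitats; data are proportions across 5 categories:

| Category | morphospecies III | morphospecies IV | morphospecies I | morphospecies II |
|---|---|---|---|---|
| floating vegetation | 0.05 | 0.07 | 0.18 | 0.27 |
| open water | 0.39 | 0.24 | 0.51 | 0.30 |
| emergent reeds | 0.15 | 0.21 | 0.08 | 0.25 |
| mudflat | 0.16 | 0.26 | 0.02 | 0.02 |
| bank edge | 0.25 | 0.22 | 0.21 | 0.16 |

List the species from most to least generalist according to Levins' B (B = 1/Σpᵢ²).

morphospecies IV > morphospecies II > morphospecies III > morphospecies I

Σp_IIIᵢ² = 0.05² + 0.39² + 0.15² + 0.16² + 0.25² = 0.0025 + 0.1521 + 0.0225 + 0.0256 + 0.0625 = 0.2652
B_III = 1 / 0.2652 = 3.7707
Σp_IVᵢ² = 0.07² + 0.24² + 0.21² + 0.26² + 0.22² = 0.0049 + 0.0576 + 0.0441 + 0.0676 + 0.0484 = 0.2226
B_IV = 1 / 0.2226 = 4.4924
Σp_Iᵢ² = 0.18² + 0.51² + 0.08² + 0.02² + 0.21² = 0.0324 + 0.2601 + 0.0064 + 0.0004 + 0.0441 = 0.3434
B_I = 1 / 0.3434 = 2.9121
Σp_IIᵢ² = 0.27² + 0.30² + 0.25² + 0.02² + 0.16² = 0.0729 + 0.0900 + 0.0625 + 0.0004 + 0.0256 = 0.2514
B_II = 1 / 0.2514 = 3.9777
Ranking by B (broadest → narrowest): morphospecies IV (4.49) > morphospecies II (3.98) > morphospecies III (3.77) > morphospecies I (2.91)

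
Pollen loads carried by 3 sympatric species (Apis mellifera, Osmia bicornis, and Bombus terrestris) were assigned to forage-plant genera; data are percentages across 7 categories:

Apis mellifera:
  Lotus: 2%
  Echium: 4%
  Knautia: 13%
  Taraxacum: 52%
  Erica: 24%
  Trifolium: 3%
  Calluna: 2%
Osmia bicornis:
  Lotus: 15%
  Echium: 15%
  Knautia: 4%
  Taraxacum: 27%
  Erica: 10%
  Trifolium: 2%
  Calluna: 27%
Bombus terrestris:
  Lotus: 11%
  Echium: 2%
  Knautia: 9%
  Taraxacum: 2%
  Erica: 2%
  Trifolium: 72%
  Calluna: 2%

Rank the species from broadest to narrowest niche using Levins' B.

Osmia bicornis > Apis mellifera > Bombus terrestris

Convert percentages to proportions (divide by 100).
Σp_mellᵢ² = 0.02² + 0.04² + 0.13² + 0.52² + 0.24² + 0.03² + 0.02² = 0.0004 + 0.0016 + 0.0169 + 0.2704 + 0.0576 + 0.0009 + 0.0004 = 0.3482
B_mell = 1 / 0.3482 = 2.8719
Σp_bicoᵢ² = 0.15² + 0.15² + 0.04² + 0.27² + 0.10² + 0.02² + 0.27² = 0.0225 + 0.0225 + 0.0016 + 0.0729 + 0.0100 + 0.0004 + 0.0729 = 0.2028
B_bico = 1 / 0.2028 = 4.9310
Σp_terrᵢ² = 0.11² + 0.02² + 0.09² + 0.02² + 0.02² + 0.72² + 0.02² = 0.0121 + 0.0004 + 0.0081 + 0.0004 + 0.0004 + 0.5184 + 0.0004 = 0.5402
B_terr = 1 / 0.5402 = 1.8512
Ranking by B (broadest → narrowest): Osmia bicornis (4.93) > Apis mellifera (2.87) > Bombus terrestris (1.85)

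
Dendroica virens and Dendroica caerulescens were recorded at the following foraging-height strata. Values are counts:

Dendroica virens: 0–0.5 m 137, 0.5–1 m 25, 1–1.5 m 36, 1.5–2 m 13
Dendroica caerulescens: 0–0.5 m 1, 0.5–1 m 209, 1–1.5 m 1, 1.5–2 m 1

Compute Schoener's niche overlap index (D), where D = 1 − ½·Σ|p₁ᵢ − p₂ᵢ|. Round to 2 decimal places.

0.13

Proportions for Dendroica virens (n=211): 137/211=0.6493, 25/211=0.1185, 36/211=0.1706, 13/211=0.0616
Proportions for Dendroica caerulescens (n=212): 1/212=0.0047, 209/212=0.9858, 1/212=0.0047, 1/212=0.0047
Σ|p₁ᵢ − p₂ᵢ| = 0.6446 + 0.8673 + 0.1659 + 0.0569 = 1.7347
D = 1 − ½ × 1.7347 = 1 − 0.86735 = 0.13265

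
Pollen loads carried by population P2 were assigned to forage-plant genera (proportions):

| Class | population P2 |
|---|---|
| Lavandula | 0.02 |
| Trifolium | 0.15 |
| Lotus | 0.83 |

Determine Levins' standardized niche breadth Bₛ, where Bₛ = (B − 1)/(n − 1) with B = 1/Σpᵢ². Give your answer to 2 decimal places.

0.20

Σpᵢ² = 0.02² + 0.15² + 0.83² = 0.0004 + 0.0225 + 0.6889 = 0.7118
B = 1 / 0.7118 = 1.4049
Bₛ = (B − 1)/(n − 1) = (1.4049 − 1)/(3 − 1) = 0.4049/2 = 0.2025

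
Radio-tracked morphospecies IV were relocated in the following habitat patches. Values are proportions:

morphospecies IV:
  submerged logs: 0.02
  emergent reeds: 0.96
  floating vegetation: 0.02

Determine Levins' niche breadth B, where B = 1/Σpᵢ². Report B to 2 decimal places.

Σpᵢ² = 0.02² + 0.96² + 0.02² = 0.0004 + 0.9216 + 0.0004 = 0.9224
B = 1 / 0.9224 = 1.0841

1.08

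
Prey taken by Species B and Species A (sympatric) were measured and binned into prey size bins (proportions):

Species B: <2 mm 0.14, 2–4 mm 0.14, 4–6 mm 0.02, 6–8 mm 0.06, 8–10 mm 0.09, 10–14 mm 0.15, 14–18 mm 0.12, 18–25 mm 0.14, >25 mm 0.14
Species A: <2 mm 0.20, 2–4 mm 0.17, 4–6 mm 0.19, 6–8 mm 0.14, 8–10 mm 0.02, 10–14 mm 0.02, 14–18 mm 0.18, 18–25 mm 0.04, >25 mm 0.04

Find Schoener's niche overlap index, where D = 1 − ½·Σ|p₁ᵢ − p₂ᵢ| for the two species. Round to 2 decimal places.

Σ|p₁ᵢ − p₂ᵢ| = 0.06 + 0.03 + 0.17 + 0.08 + 0.07 + 0.13 + 0.06 + 0.10 + 0.10 = 0.80
D = 1 − ½ × 0.80 = 1 − 0.400 = 0.6000

0.60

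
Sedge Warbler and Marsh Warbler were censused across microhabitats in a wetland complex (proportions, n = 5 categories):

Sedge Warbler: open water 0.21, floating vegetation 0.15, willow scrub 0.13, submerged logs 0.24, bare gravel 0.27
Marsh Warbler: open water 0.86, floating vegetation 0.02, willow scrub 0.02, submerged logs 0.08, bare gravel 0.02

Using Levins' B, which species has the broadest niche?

Σp_Sedgᵢ² = 0.21² + 0.15² + 0.13² + 0.24² + 0.27² = 0.0441 + 0.0225 + 0.0169 + 0.0576 + 0.0729 = 0.2140
B_Sedg = 1 / 0.2140 = 4.6729
Σp_Marsᵢ² = 0.86² + 0.02² + 0.02² + 0.08² + 0.02² = 0.7396 + 0.0004 + 0.0004 + 0.0064 + 0.0004 = 0.7472
B_Mars = 1 / 0.7472 = 1.3383
Highest B → broadest niche (most generalist): Sedge Warbler (B = 4.67).

Sedge Warbler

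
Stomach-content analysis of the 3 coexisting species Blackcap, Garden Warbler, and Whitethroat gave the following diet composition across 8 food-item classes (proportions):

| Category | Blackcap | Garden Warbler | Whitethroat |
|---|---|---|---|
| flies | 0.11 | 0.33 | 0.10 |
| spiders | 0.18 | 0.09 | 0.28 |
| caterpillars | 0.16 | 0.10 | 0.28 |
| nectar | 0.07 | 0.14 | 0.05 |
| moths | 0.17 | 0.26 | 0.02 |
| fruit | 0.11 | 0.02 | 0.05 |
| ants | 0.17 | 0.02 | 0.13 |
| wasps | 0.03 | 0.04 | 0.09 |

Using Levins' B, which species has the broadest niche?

Blackcap

Σp_Blacᵢ² = 0.11² + 0.18² + 0.16² + 0.07² + 0.17² + 0.11² + 0.17² + 0.03² = 0.0121 + 0.0324 + 0.0256 + 0.0049 + 0.0289 + 0.0121 + 0.0289 + 0.0009 = 0.1458
B_Blac = 1 / 0.1458 = 6.8587
Σp_Warbᵢ² = 0.33² + 0.09² + 0.10² + 0.14² + 0.26² + 0.02² + 0.02² + 0.04² = 0.1089 + 0.0081 + 0.0100 + 0.0196 + 0.0676 + 0.0004 + 0.0004 + 0.0016 = 0.2166
B_Warb = 1 / 0.2166 = 4.6168
Σp_Whitᵢ² = 0.10² + 0.28² + 0.28² + 0.05² + 0.02² + 0.05² + 0.13² + 0.09² = 0.0100 + 0.0784 + 0.0784 + 0.0025 + 0.0004 + 0.0025 + 0.0169 + 0.0081 = 0.1972
B_Whit = 1 / 0.1972 = 5.0710
Highest B → broadest niche (most generalist): Blackcap (B = 6.86).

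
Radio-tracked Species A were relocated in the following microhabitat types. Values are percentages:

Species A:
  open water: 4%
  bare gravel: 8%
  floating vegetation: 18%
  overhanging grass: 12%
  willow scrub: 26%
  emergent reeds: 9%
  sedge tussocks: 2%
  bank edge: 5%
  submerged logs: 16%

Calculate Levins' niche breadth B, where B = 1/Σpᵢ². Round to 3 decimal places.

6.289

Convert percentages to proportions (divide by 100).
Σpᵢ² = 0.04² + 0.08² + 0.18² + 0.12² + 0.26² + 0.09² + 0.02² + 0.05² + 0.16² = 0.0016 + 0.0064 + 0.0324 + 0.0144 + 0.0676 + 0.0081 + 0.0004 + 0.0025 + 0.0256 = 0.1590
B = 1 / 0.1590 = 6.28931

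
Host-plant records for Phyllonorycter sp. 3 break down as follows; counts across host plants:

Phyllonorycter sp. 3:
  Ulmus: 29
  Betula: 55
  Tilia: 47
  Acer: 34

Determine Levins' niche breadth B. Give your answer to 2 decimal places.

3.77

Proportions for Phyllonorycter sp. 3 (n=165): 29/165=0.1758, 55/165=0.3333, 47/165=0.2848, 34/165=0.2061
Σpᵢ² = 0.1758² + 0.3333² + 0.2848² + 0.2061² = 0.030906 + 0.111089 + 0.081111 + 0.042477 = 0.265583
B = 1 / 0.265583 = 3.7653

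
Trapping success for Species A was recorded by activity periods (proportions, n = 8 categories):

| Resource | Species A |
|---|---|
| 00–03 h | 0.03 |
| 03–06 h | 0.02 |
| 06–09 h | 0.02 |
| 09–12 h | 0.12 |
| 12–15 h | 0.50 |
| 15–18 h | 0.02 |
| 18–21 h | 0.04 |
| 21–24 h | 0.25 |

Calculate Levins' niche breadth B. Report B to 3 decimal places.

3.025

Σpᵢ² = 0.03² + 0.02² + 0.02² + 0.12² + 0.50² + 0.02² + 0.04² + 0.25² = 0.0009 + 0.0004 + 0.0004 + 0.0144 + 0.2500 + 0.0004 + 0.0016 + 0.0625 = 0.3306
B = 1 / 0.3306 = 3.02480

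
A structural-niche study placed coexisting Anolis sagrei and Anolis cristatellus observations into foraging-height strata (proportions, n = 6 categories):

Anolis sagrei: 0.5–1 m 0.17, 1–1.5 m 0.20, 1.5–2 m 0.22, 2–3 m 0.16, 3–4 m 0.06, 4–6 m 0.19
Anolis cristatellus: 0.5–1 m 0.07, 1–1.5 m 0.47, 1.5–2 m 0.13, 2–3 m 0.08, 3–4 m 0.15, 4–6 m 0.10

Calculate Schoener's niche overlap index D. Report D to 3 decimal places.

Σ|p₁ᵢ − p₂ᵢ| = 0.10 + 0.27 + 0.09 + 0.08 + 0.09 + 0.09 = 0.72
D = 1 − ½ × 0.72 = 1 − 0.360 = 0.64000

0.640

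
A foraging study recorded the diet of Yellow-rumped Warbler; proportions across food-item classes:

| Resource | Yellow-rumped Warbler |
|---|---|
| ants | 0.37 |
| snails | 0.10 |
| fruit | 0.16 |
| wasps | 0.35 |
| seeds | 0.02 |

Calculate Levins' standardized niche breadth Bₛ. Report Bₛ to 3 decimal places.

0.596

Σpᵢ² = 0.37² + 0.10² + 0.16² + 0.35² + 0.02² = 0.1369 + 0.0100 + 0.0256 + 0.1225 + 0.0004 = 0.2954
B = 1 / 0.2954 = 3.38524
Bₛ = (B − 1)/(n − 1) = (3.38524 − 1)/(5 − 1) = 2.38524/4 = 0.59631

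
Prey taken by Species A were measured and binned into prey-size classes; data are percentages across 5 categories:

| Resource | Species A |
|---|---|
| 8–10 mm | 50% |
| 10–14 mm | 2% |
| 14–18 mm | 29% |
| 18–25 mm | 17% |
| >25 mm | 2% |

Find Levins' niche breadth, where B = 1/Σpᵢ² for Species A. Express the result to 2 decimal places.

2.75

Convert percentages to proportions (divide by 100).
Σpᵢ² = 0.50² + 0.02² + 0.29² + 0.17² + 0.02² = 0.2500 + 0.0004 + 0.0841 + 0.0289 + 0.0004 = 0.3638
B = 1 / 0.3638 = 2.7488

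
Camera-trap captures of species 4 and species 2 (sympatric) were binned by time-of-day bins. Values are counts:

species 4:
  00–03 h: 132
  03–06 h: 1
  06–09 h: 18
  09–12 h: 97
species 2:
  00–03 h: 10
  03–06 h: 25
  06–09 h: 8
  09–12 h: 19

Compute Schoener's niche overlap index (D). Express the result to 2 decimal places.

0.54

Proportions for species 4 (n=248): 132/248=0.5323, 1/248=0.0040, 18/248=0.0726, 97/248=0.3911
Proportions for species 2 (n=62): 10/62=0.1613, 25/62=0.4032, 8/62=0.1290, 19/62=0.3065
Σ|p₁ᵢ − p₂ᵢ| = 0.3710 + 0.3992 + 0.0564 + 0.0846 = 0.9112
D = 1 − ½ × 0.9112 = 1 − 0.45560 = 0.54440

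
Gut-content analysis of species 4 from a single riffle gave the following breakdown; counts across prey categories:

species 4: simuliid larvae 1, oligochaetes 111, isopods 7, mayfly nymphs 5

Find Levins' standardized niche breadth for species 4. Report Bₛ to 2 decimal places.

0.08

Proportions for species 4 (n=124): 1/124=0.0081, 111/124=0.8952, 7/124=0.0565, 5/124=0.0403
Σpᵢ² = 0.0081² + 0.8952² + 0.0565² + 0.0403² = 0.000066 + 0.801383 + 0.003192 + 0.001624 = 0.806265
B = 1 / 0.806265 = 1.2403
Bₛ = (B − 1)/(n − 1) = (1.2403 − 1)/(4 − 1) = 0.2403/3 = 0.0801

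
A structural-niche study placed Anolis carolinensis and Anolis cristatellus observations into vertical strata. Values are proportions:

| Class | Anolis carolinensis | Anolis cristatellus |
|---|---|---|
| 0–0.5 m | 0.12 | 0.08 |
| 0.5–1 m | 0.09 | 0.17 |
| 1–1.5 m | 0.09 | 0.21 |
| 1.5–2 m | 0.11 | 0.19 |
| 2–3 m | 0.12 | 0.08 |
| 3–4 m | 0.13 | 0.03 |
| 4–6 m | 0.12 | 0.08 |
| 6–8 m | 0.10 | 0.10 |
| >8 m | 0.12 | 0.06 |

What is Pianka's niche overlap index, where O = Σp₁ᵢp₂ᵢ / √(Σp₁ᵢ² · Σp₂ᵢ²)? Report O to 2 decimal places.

0.83

Σ p₁ᵢp₂ᵢ = 0.0096 + 0.0153 + 0.0189 + 0.0209 + 0.0096 + 0.0039 + 0.0096 + 0.0100 + 0.0072 = 0.1050
Σp_1ᵢ² = 0.12² + 0.09² + 0.09² + 0.11² + 0.12² + 0.13² + 0.12² + 0.10² + 0.12² = 0.0144 + 0.0081 + 0.0081 + 0.0121 + 0.0144 + 0.0169 + 0.0144 + 0.0100 + 0.0144 = 0.1128
Σp_2ᵢ² = 0.08² + 0.17² + 0.21² + 0.19² + 0.08² + 0.03² + 0.08² + 0.10² + 0.06² = 0.0064 + 0.0289 + 0.0441 + 0.0361 + 0.0064 + 0.0009 + 0.0064 + 0.0100 + 0.0036 = 0.1428
O = 0.1050 / √(0.1128 × 0.1428) = 0.1050 / 0.12692 = 0.8273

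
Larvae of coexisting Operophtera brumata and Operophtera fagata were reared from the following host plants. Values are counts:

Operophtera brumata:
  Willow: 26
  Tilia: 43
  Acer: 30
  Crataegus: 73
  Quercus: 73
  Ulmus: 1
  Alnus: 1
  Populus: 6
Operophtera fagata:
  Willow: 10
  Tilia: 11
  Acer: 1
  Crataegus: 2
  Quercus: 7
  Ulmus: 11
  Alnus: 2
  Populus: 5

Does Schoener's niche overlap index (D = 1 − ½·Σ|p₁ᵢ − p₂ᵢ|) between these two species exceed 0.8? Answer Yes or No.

Proportions for Operophtera brumata (n=253): 26/253=0.1028, 43/253=0.1700, 30/253=0.1186, 73/253=0.2885, 73/253=0.2885, 1/253=0.0040, 1/253=0.0040, 6/253=0.0237
Proportions for Operophtera fagata (n=49): 10/49=0.2041, 11/49=0.2245, 1/49=0.0204, 2/49=0.0408, 7/49=0.1429, 11/49=0.2245, 2/49=0.0408, 5/49=0.1020
Σ|p₁ᵢ − p₂ᵢ| = 0.1013 + 0.0545 + 0.0982 + 0.2477 + 0.1456 + 0.2205 + 0.0368 + 0.0783 = 0.9829
D = 1 − ½ × 0.9829 = 1 − 0.49145 = 0.50855
D = 0.50855 < 0.8 → No.

No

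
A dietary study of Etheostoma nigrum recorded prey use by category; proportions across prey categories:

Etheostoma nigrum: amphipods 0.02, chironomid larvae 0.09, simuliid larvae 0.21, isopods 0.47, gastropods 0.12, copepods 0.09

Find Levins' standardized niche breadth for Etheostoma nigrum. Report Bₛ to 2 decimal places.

0.48

Σpᵢ² = 0.02² + 0.09² + 0.21² + 0.47² + 0.12² + 0.09² = 0.0004 + 0.0081 + 0.0441 + 0.2209 + 0.0144 + 0.0081 = 0.2960
B = 1 / 0.2960 = 3.3784
Bₛ = (B − 1)/(n − 1) = (3.3784 − 1)/(6 − 1) = 2.3784/5 = 0.4757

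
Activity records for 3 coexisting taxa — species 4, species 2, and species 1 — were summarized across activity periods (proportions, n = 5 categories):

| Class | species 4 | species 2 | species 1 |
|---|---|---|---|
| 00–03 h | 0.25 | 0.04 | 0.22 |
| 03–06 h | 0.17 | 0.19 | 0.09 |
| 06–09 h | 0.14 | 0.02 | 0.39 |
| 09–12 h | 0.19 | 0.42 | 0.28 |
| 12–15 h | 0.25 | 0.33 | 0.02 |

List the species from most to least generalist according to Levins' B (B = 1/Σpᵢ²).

species 4 > species 1 > species 2

Σp_4ᵢ² = 0.25² + 0.17² + 0.14² + 0.19² + 0.25² = 0.0625 + 0.0289 + 0.0196 + 0.0361 + 0.0625 = 0.2096
B_4 = 1 / 0.2096 = 4.7710
Σp_2ᵢ² = 0.04² + 0.19² + 0.02² + 0.42² + 0.33² = 0.0016 + 0.0361 + 0.0004 + 0.1764 + 0.1089 = 0.3234
B_2 = 1 / 0.3234 = 3.0921
Σp_1ᵢ² = 0.22² + 0.09² + 0.39² + 0.28² + 0.02² = 0.0484 + 0.0081 + 0.1521 + 0.0784 + 0.0004 = 0.2874
B_1 = 1 / 0.2874 = 3.4795
Ranking by B (broadest → narrowest): species 4 (4.77) > species 1 (3.48) > species 2 (3.09)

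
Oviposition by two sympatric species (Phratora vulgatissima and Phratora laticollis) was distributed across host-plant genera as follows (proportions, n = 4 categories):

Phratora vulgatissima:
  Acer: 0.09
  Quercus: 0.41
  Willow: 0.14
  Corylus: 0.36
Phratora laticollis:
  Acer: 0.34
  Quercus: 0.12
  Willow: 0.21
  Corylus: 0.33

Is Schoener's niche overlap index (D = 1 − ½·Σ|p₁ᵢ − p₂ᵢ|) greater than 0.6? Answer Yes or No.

Yes

Σ|p₁ᵢ − p₂ᵢ| = 0.25 + 0.29 + 0.07 + 0.03 = 0.64
D = 1 − ½ × 0.64 = 1 − 0.320 = 0.6800
D = 0.6800 > 0.6 → Yes.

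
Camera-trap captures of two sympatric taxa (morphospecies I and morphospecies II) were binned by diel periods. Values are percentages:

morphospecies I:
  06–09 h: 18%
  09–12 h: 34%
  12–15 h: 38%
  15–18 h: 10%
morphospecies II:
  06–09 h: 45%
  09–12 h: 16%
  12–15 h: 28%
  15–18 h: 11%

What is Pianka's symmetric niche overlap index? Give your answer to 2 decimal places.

Convert percentages to proportions (divide by 100).
Σ p₁ᵢp₂ᵢ = 0.0810 + 0.0544 + 0.1064 + 0.0110 = 0.2528
Σp_1ᵢ² = 0.18² + 0.34² + 0.38² + 0.10² = 0.0324 + 0.1156 + 0.1444 + 0.0100 = 0.3024
Σp_2ᵢ² = 0.45² + 0.16² + 0.28² + 0.11² = 0.2025 + 0.0256 + 0.0784 + 0.0121 = 0.3186
O = 0.2528 / √(0.3024 × 0.3186) = 0.2528 / 0.31039 = 0.8145

0.81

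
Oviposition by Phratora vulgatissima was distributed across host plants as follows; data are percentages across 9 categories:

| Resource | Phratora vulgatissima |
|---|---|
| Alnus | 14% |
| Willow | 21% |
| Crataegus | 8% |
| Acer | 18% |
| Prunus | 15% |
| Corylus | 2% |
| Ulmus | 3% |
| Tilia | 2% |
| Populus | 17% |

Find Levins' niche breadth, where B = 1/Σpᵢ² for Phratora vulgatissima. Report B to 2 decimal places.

6.43

Convert percentages to proportions (divide by 100).
Σpᵢ² = 0.14² + 0.21² + 0.08² + 0.18² + 0.15² + 0.02² + 0.03² + 0.02² + 0.17² = 0.0196 + 0.0441 + 0.0064 + 0.0324 + 0.0225 + 0.0004 + 0.0009 + 0.0004 + 0.0289 = 0.1556
B = 1 / 0.1556 = 6.4267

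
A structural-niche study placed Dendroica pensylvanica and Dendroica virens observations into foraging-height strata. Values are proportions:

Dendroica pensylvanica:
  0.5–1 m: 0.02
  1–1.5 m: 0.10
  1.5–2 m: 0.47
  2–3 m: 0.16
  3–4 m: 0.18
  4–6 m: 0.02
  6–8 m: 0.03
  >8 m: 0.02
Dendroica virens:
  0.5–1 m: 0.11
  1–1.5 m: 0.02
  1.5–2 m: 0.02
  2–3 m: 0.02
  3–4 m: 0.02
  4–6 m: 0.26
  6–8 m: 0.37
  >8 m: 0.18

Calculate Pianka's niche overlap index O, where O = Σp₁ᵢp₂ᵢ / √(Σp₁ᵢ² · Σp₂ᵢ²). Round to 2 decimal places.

Σ p₁ᵢp₂ᵢ = 0.0022 + 0.0020 + 0.0094 + 0.0032 + 0.0036 + 0.0052 + 0.0111 + 0.0036 = 0.0403
Σp_1ᵢ² = 0.02² + 0.10² + 0.47² + 0.16² + 0.18² + 0.02² + 0.03² + 0.02² = 0.0004 + 0.0100 + 0.2209 + 0.0256 + 0.0324 + 0.0004 + 0.0009 + 0.0004 = 0.2910
Σp_2ᵢ² = 0.11² + 0.02² + 0.02² + 0.02² + 0.02² + 0.26² + 0.37² + 0.18² = 0.0121 + 0.0004 + 0.0004 + 0.0004 + 0.0004 + 0.0676 + 0.1369 + 0.0324 = 0.2506
O = 0.0403 / √(0.2910 × 0.2506) = 0.0403 / 0.27005 = 0.1492

0.15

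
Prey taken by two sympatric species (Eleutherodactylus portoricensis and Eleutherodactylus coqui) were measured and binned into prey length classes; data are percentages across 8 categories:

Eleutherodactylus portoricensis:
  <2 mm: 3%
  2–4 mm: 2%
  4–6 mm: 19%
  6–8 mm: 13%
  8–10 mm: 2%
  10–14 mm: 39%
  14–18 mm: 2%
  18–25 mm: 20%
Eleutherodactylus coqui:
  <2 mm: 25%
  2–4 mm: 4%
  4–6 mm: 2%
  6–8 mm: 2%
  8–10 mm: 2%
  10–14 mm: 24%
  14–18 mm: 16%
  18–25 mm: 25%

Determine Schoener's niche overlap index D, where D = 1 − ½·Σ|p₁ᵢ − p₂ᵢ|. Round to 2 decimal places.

0.57

Convert percentages to proportions (divide by 100).
Σ|p₁ᵢ − p₂ᵢ| = 0.22 + 0.02 + 0.17 + 0.11 + 0.00 + 0.15 + 0.14 + 0.05 = 0.86
D = 1 − ½ × 0.86 = 1 − 0.430 = 0.5700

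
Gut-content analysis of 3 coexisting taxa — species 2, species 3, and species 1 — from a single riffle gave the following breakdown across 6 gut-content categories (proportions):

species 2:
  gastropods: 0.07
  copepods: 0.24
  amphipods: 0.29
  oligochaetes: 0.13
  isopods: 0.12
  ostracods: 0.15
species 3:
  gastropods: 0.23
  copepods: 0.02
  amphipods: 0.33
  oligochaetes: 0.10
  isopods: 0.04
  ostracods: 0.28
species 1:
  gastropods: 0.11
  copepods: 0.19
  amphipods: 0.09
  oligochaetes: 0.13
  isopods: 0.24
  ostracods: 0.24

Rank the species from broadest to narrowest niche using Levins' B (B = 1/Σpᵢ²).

species 1 > species 2 > species 3

Σp_2ᵢ² = 0.07² + 0.24² + 0.29² + 0.13² + 0.12² + 0.15² = 0.0049 + 0.0576 + 0.0841 + 0.0169 + 0.0144 + 0.0225 = 0.2004
B_2 = 1 / 0.2004 = 4.9900
Σp_3ᵢ² = 0.23² + 0.02² + 0.33² + 0.10² + 0.04² + 0.28² = 0.0529 + 0.0004 + 0.1089 + 0.0100 + 0.0016 + 0.0784 = 0.2522
B_3 = 1 / 0.2522 = 3.9651
Σp_1ᵢ² = 0.11² + 0.19² + 0.09² + 0.13² + 0.24² + 0.24² = 0.0121 + 0.0361 + 0.0081 + 0.0169 + 0.0576 + 0.0576 = 0.1884
B_1 = 1 / 0.1884 = 5.3079
Ranking by B (broadest → narrowest): species 1 (5.31) > species 2 (4.99) > species 3 (3.97)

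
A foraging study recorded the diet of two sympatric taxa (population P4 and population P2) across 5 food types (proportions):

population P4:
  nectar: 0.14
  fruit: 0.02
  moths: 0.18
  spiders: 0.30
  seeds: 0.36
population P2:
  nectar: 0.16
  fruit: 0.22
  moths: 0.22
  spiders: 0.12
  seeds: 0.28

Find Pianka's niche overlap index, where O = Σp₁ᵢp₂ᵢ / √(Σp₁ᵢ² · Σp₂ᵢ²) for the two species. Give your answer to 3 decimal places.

Σ p₁ᵢp₂ᵢ = 0.0224 + 0.0044 + 0.0396 + 0.0360 + 0.1008 = 0.2032
Σp_1ᵢ² = 0.14² + 0.02² + 0.18² + 0.30² + 0.36² = 0.0196 + 0.0004 + 0.0324 + 0.0900 + 0.1296 = 0.2720
Σp_2ᵢ² = 0.16² + 0.22² + 0.22² + 0.12² + 0.28² = 0.0256 + 0.0484 + 0.0484 + 0.0144 + 0.0784 = 0.2152
O = 0.2032 / √(0.2720 × 0.2152) = 0.2032 / 0.241939 = 0.83988

0.840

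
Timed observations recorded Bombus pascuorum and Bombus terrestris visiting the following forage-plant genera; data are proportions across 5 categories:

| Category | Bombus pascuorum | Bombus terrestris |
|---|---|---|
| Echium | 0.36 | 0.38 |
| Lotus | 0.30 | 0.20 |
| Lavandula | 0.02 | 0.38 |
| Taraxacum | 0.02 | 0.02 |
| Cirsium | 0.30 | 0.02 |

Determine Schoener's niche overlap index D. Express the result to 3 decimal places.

0.620

Σ|p₁ᵢ − p₂ᵢ| = 0.02 + 0.10 + 0.36 + 0.00 + 0.28 = 0.76
D = 1 − ½ × 0.76 = 1 − 0.380 = 0.62000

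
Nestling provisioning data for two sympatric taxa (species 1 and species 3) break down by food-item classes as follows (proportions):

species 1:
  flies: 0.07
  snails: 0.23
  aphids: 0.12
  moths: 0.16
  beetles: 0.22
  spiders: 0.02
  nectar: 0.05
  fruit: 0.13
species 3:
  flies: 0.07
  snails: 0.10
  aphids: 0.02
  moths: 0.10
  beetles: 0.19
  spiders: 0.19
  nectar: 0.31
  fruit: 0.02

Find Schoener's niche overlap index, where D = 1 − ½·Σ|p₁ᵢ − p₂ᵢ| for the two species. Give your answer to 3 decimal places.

0.570

Σ|p₁ᵢ − p₂ᵢ| = 0.00 + 0.13 + 0.10 + 0.06 + 0.03 + 0.17 + 0.26 + 0.11 = 0.86
D = 1 − ½ × 0.86 = 1 − 0.430 = 0.57000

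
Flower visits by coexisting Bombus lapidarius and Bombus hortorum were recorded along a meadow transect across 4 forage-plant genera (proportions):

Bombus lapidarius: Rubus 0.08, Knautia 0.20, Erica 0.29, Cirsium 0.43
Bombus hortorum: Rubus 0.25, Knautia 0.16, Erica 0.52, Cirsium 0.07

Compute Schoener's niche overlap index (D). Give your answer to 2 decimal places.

0.60

Σ|p₁ᵢ − p₂ᵢ| = 0.17 + 0.04 + 0.23 + 0.36 = 0.80
D = 1 − ½ × 0.80 = 1 − 0.400 = 0.6000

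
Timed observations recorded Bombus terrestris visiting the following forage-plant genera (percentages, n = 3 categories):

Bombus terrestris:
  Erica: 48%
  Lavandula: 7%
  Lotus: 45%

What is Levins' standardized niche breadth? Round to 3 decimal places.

Convert percentages to proportions (divide by 100).
Σpᵢ² = 0.48² + 0.07² + 0.45² = 0.2304 + 0.0049 + 0.2025 = 0.4378
B = 1 / 0.4378 = 2.28415
Bₛ = (B − 1)/(n − 1) = (2.28415 − 1)/(3 − 1) = 1.28415/2 = 0.64208

0.642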